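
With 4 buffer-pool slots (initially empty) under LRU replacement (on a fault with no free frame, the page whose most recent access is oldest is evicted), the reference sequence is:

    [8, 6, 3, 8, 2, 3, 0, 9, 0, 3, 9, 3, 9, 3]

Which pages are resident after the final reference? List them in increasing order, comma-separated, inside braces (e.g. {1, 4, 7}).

8: fault, frames {8}
6: fault, frames {8,6}
3: fault, frames {8,6,3}
8: hit
2: fault, frames {6,3,8,2}
3: hit
0: fault, evict 6, frames {8,2,3,0}
9: fault, evict 8, frames {2,3,0,9}
0: hit
3: hit
9: hit
3: hit
9: hit
3: hit

{0, 2, 3, 9}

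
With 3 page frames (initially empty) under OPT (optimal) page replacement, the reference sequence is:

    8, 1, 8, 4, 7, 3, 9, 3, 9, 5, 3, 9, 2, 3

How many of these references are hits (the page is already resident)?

8: fault, frames (8)
1: fault, frames (8 1)
8: hit
4: fault, frames (8 1 4)
7: fault, evict 4, frames (8 1 7)
3: fault, evict 7, frames (8 1 3)
9: fault, evict 1, frames (8 3 9)
3: hit
9: hit
5: fault, evict 8, frames (3 9 5)
3: hit
9: hit
2: fault, evict 5, frames (3 9 2)
3: hit
Hits: 6.

6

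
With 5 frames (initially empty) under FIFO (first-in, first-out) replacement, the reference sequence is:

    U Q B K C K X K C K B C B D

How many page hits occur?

U -> miss, frames {U}
Q -> miss, frames {U,Q}
B -> miss, frames {U,Q,B}
K -> miss, frames {U,Q,B,K}
C -> miss, frames {U,Q,B,K,C}
K -> hit
X -> miss, evict U, frames {Q,B,K,C,X}
K -> hit
C -> hit
K -> hit
B -> hit
C -> hit
B -> hit
D -> miss, evict Q, frames {B,K,C,X,D}
Hits: 7.

7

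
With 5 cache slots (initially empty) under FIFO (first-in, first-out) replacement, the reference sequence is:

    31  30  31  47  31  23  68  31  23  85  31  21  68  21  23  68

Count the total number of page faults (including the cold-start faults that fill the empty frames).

31 -> miss, frames [31]
30 -> miss, frames [31, 30]
31 -> hit
47 -> miss, frames [31, 30, 47]
31 -> hit
23 -> miss, frames [31, 30, 47, 23]
68 -> miss, frames [31, 30, 47, 23, 68]
31 -> hit
23 -> hit
85 -> miss, evict 31, frames [30, 47, 23, 68, 85]
31 -> miss, evict 30, frames [47, 23, 68, 85, 31]
21 -> miss, evict 47, frames [23, 68, 85, 31, 21]
68 -> hit
21 -> hit
23 -> hit
68 -> hit
Page faults: 8.

8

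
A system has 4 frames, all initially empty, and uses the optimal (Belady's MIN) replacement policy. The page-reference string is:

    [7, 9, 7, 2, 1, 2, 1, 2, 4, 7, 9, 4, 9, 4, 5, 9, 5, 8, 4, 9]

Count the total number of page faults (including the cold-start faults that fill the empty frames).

7 -> fault, frames [7]
9 -> fault, frames [7, 9]
7 -> hit
2 -> fault, frames [7, 9, 2]
1 -> fault, frames [7, 9, 2, 1]
2 -> hit
1 -> hit
2 -> hit
4 -> fault, evict 1, frames [7, 9, 2, 4]
7 -> hit
9 -> hit
4 -> hit
9 -> hit
4 -> hit
5 -> fault, evict 2, frames [7, 9, 4, 5]
9 -> hit
5 -> hit
8 -> fault, evict 5, frames [7, 9, 4, 8]
4 -> hit
9 -> hit
Page faults: 7.

7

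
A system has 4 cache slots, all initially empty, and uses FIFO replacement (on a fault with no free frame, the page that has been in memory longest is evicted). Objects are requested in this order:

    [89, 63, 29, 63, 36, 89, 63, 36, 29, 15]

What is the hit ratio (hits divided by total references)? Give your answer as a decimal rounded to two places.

89: fault, frames (89)
63: fault, frames (89 63)
29: fault, frames (89 63 29)
63: hit
36: fault, frames (89 63 29 36)
89: hit
63: hit
36: hit
29: hit
15: fault, evict 89, frames (63 29 36 15)
Hits: 5 of 10 references → 5/10 = 0.5000.

0.50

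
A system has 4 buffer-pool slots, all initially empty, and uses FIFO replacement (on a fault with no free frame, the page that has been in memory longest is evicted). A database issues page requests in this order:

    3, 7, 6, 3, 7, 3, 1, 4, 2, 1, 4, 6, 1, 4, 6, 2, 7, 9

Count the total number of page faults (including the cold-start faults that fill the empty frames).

8

3 → fault, frames {3}
7 → fault, frames {3,7}
6 → fault, frames {3,7,6}
3 → hit
7 → hit
3 → hit
1 → fault, frames {3,7,6,1}
4 → fault, evict 3, frames {7,6,1,4}
2 → fault, evict 7, frames {6,1,4,2}
1 → hit
4 → hit
6 → hit
1 → hit
4 → hit
6 → hit
2 → hit
7 → fault, evict 6, frames {1,4,2,7}
9 → fault, evict 1, frames {4,2,7,9}
Page faults: 8.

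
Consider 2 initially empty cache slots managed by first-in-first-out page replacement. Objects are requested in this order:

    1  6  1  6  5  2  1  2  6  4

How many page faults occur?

7

1: fault, frames (1)
6: fault, frames (1 6)
1: hit
6: hit
5: fault, evict 1, frames (6 5)
2: fault, evict 6, frames (5 2)
1: fault, evict 5, frames (2 1)
2: hit
6: fault, evict 2, frames (1 6)
4: fault, evict 1, frames (6 4)
Page faults: 7.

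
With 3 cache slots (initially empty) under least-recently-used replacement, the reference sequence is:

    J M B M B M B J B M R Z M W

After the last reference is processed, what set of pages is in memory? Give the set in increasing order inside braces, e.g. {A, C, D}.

{M, W, Z}

J -> miss, frames {J}
M -> miss, frames {J,M}
B -> miss, frames {J,M,B}
M -> hit
B -> hit
M -> hit
B -> hit
J -> hit
B -> hit
M -> hit
R -> miss, evict J, frames {B,M,R}
Z -> miss, evict B, frames {M,R,Z}
M -> hit
W -> miss, evict R, frames {Z,M,W}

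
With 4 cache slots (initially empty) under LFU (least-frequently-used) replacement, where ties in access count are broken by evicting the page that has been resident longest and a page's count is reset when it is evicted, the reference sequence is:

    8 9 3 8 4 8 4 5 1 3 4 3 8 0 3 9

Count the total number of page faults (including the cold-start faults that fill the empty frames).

9

8: fault, frames {8}
9: fault, frames {8,9}
3: fault, frames {8,9,3}
8: hit
4: fault, frames {8,9,3,4}
8: hit
4: hit
5: fault, evict 9, frames {8,3,4,5}
1: fault, evict 3, frames {8,4,5,1}
3: fault, evict 5, frames {8,4,1,3}
4: hit
3: hit
8: hit
0: fault, evict 1, frames {8,4,3,0}
3: hit
9: fault, evict 0, frames {8,4,3,9}
Page faults: 9.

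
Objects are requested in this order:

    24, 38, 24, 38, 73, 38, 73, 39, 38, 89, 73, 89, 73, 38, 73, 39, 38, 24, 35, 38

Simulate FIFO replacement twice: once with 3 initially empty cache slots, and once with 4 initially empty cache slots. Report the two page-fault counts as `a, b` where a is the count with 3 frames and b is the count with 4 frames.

3 frames: F F . . F . . F . F . . . F F F . F F F → 11 faults.
4 frames: F F . . F . . F . F . . . . . . . F F F → 8 faults.
8 < 11: adding a frame reduced faults, as is typical.

11, 8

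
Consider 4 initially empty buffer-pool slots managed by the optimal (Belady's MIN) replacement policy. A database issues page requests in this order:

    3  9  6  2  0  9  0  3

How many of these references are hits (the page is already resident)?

3 → fault, frames [3]
9 → fault, frames [3, 9]
6 → fault, frames [3, 9, 6]
2 → fault, frames [3, 9, 6, 2]
0 → fault, evict 2, frames [3, 9, 6, 0]
9 → hit
0 → hit
3 → hit
Hits: 3.

3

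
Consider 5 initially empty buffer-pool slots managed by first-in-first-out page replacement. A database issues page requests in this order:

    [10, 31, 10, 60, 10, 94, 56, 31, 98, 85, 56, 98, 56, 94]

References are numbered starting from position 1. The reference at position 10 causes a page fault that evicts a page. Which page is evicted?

31

pos 1: 10 -> fault, frames {10}
pos 2: 31 -> fault, frames {10,31}
pos 3: 10 -> hit
pos 4: 60 -> fault, frames {10,31,60}
pos 5: 10 -> hit
pos 6: 94 -> fault, frames {10,31,60,94}
pos 7: 56 -> fault, frames {10,31,60,94,56}
pos 8: 31 -> hit
pos 9: 98 -> fault, evict 10, frames {31,60,94,56,98}
pos 10: 85 -> fault, evict 31, frames {60,94,56,98,85}
At position 10, page 31 is evicted.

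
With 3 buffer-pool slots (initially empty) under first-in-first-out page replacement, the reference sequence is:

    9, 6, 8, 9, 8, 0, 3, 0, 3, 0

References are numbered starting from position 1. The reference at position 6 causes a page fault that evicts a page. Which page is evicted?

9

pos 1: 9: miss, frames [9]
pos 2: 6: miss, frames [9, 6]
pos 3: 8: miss, frames [9, 6, 8]
pos 4: 9: hit
pos 5: 8: hit
pos 6: 0: miss, evict 9, frames [6, 8, 0]
At position 6, page 9 is evicted.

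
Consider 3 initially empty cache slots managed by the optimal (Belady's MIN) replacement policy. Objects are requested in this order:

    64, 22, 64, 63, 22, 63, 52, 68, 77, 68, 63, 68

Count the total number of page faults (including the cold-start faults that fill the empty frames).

64 → fault, frames [64]
22 → fault, frames [64, 22]
64 → hit
63 → fault, frames [64, 22, 63]
22 → hit
63 → hit
52 → fault, evict 22, frames [64, 63, 52]
68 → fault, evict 52, frames [64, 63, 68]
77 → fault, evict 64, frames [63, 68, 77]
68 → hit
63 → hit
68 → hit
Page faults: 6.

6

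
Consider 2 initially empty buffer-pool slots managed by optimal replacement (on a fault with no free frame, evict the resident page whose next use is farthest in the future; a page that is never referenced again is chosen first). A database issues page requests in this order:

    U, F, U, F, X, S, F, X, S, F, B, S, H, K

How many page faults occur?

9

U → miss, frames (U)
F → miss, frames (U F)
U → hit
F → hit
X → miss, evict U, frames (F X)
S → miss, evict X, frames (F S)
F → hit
X → miss, evict F, frames (S X)
S → hit
F → miss, evict X, frames (S F)
B → miss, evict F, frames (S B)
S → hit
H → miss, evict B, frames (S H)
K → miss, evict H, frames (S K)
Page faults: 9.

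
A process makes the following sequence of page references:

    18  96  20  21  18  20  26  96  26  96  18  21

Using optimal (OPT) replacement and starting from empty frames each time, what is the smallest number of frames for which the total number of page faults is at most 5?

f=1: 12 faults
f=2: 9 faults
f=3: 7 faults
f=4: 5 faults
f=5: 5 faults
Smallest f with faults ≤ 5 is 4.

4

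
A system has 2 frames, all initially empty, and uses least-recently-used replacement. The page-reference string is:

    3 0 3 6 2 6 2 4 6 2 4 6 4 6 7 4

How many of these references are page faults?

11

3 -> fault, frames [3]
0 -> fault, frames [3, 0]
3 -> hit
6 -> fault, evict 0, frames [3, 6]
2 -> fault, evict 3, frames [6, 2]
6 -> hit
2 -> hit
4 -> fault, evict 6, frames [2, 4]
6 -> fault, evict 2, frames [4, 6]
2 -> fault, evict 4, frames [6, 2]
4 -> fault, evict 6, frames [2, 4]
6 -> fault, evict 2, frames [4, 6]
4 -> hit
6 -> hit
7 -> fault, evict 4, frames [6, 7]
4 -> fault, evict 6, frames [7, 4]
Page faults: 11.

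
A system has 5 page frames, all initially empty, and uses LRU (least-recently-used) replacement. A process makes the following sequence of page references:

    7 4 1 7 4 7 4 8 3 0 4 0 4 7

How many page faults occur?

6

7: fault, frames [7]
4: fault, frames [7, 4]
1: fault, frames [7, 4, 1]
7: hit
4: hit
7: hit
4: hit
8: fault, frames [1, 7, 4, 8]
3: fault, frames [1, 7, 4, 8, 3]
0: fault, evict 1, frames [7, 4, 8, 3, 0]
4: hit
0: hit
4: hit
7: hit
Page faults: 6.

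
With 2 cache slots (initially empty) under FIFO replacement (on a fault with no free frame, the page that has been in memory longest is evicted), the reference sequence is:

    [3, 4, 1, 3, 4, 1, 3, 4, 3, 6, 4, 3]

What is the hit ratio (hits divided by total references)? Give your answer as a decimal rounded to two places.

3: fault, frames [3]
4: fault, frames [3, 4]
1: fault, evict 3, frames [4, 1]
3: fault, evict 4, frames [1, 3]
4: fault, evict 1, frames [3, 4]
1: fault, evict 3, frames [4, 1]
3: fault, evict 4, frames [1, 3]
4: fault, evict 1, frames [3, 4]
3: hit
6: fault, evict 3, frames [4, 6]
4: hit
3: fault, evict 4, frames [6, 3]
Hits: 2 of 12 references → 2/12 = 0.1667.

0.17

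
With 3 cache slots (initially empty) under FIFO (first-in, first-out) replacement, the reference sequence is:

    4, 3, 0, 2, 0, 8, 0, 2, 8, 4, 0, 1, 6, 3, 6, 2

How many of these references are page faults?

11

4 -> fault, frames [4]
3 -> fault, frames [4, 3]
0 -> fault, frames [4, 3, 0]
2 -> fault, evict 4, frames [3, 0, 2]
0 -> hit
8 -> fault, evict 3, frames [0, 2, 8]
0 -> hit
2 -> hit
8 -> hit
4 -> fault, evict 0, frames [2, 8, 4]
0 -> fault, evict 2, frames [8, 4, 0]
1 -> fault, evict 8, frames [4, 0, 1]
6 -> fault, evict 4, frames [0, 1, 6]
3 -> fault, evict 0, frames [1, 6, 3]
6 -> hit
2 -> fault, evict 1, frames [6, 3, 2]
Page faults: 11.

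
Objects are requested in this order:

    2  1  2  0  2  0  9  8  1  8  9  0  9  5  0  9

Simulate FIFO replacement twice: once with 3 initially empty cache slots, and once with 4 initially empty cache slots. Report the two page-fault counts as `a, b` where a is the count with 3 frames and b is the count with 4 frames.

3 frames: F F . F . . F F F . . F F F . . → 9 faults.
4 frames: F F . F . . F F . . . . . F . . → 6 faults.
6 < 9: adding a frame reduced faults, as is typical.

9, 6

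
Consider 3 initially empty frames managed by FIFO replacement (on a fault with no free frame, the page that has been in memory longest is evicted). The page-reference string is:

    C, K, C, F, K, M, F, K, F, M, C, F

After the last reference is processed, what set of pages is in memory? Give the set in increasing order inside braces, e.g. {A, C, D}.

{C, F, M}

C: fault, frames (C)
K: fault, frames (C K)
C: hit
F: fault, frames (C K F)
K: hit
M: fault, evict C, frames (K F M)
F: hit
K: hit
F: hit
M: hit
C: fault, evict K, frames (F M C)
F: hit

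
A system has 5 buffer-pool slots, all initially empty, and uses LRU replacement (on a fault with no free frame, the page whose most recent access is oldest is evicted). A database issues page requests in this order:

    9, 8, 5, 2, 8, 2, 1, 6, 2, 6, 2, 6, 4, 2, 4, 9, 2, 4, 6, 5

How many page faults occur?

9 → fault, frames {9}
8 → fault, frames {9,8}
5 → fault, frames {9,8,5}
2 → fault, frames {9,8,5,2}
8 → hit
2 → hit
1 → fault, frames {9,5,8,2,1}
6 → fault, evict 9, frames {5,8,2,1,6}
2 → hit
6 → hit
2 → hit
6 → hit
4 → fault, evict 5, frames {8,1,2,6,4}
2 → hit
4 → hit
9 → fault, evict 8, frames {1,6,2,4,9}
2 → hit
4 → hit
6 → hit
5 → fault, evict 1, frames {9,2,4,6,5}
Page faults: 9.

9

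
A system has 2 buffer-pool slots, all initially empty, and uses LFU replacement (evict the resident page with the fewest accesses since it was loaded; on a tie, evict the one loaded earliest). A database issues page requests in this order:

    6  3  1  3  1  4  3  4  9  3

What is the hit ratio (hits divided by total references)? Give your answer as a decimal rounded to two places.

0.20

6: miss, frames {6}
3: miss, frames {6,3}
1: miss, evict 6, frames {3,1}
3: hit
1: hit
4: miss, evict 3, frames {1,4}
3: miss, evict 4, frames {1,3}
4: miss, evict 3, frames {1,4}
9: miss, evict 4, frames {1,9}
3: miss, evict 9, frames {1,3}
Hits: 2 of 10 references → 2/10 = 0.2000.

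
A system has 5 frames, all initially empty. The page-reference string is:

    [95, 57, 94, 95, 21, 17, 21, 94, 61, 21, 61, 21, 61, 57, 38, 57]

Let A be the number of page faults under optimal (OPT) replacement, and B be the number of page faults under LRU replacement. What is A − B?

-1

Under OPT: F F F . F F . . F . . . . . F . → 7 faults.
Under LRU: F F F . F F . . F . . . . F F . → 8 faults.
A − B = 7 − 8 = -1.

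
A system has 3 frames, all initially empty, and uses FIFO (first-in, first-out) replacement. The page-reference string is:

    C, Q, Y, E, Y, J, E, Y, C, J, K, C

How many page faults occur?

7

C -> fault, frames [C]
Q -> fault, frames [C, Q]
Y -> fault, frames [C, Q, Y]
E -> fault, evict C, frames [Q, Y, E]
Y -> hit
J -> fault, evict Q, frames [Y, E, J]
E -> hit
Y -> hit
C -> fault, evict Y, frames [E, J, C]
J -> hit
K -> fault, evict E, frames [J, C, K]
C -> hit
Page faults: 7.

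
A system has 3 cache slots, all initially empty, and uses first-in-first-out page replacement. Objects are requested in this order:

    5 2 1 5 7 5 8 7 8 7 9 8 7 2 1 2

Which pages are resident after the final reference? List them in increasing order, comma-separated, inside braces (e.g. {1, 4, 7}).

{1, 2, 7}

5 → fault, frames [5]
2 → fault, frames [5, 2]
1 → fault, frames [5, 2, 1]
5 → hit
7 → fault, evict 5, frames [2, 1, 7]
5 → fault, evict 2, frames [1, 7, 5]
8 → fault, evict 1, frames [7, 5, 8]
7 → hit
8 → hit
7 → hit
9 → fault, evict 7, frames [5, 8, 9]
8 → hit
7 → fault, evict 5, frames [8, 9, 7]
2 → fault, evict 8, frames [9, 7, 2]
1 → fault, evict 9, frames [7, 2, 1]
2 → hit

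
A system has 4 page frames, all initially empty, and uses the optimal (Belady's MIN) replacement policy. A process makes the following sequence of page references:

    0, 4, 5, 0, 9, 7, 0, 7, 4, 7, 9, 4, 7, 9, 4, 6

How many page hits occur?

10

0: fault, frames [0]
4: fault, frames [0, 4]
5: fault, frames [0, 4, 5]
0: hit
9: fault, frames [0, 4, 5, 9]
7: fault, evict 5, frames [0, 4, 9, 7]
0: hit
7: hit
4: hit
7: hit
9: hit
4: hit
7: hit
9: hit
4: hit
6: fault, evict 7, frames [0, 4, 9, 6]
Hits: 10.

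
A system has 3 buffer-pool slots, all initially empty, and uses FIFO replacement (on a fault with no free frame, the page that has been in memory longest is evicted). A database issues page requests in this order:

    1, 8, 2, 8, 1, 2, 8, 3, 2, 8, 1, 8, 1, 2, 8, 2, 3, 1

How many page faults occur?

1 -> miss, frames [1]
8 -> miss, frames [1, 8]
2 -> miss, frames [1, 8, 2]
8 -> hit
1 -> hit
2 -> hit
8 -> hit
3 -> miss, evict 1, frames [8, 2, 3]
2 -> hit
8 -> hit
1 -> miss, evict 8, frames [2, 3, 1]
8 -> miss, evict 2, frames [3, 1, 8]
1 -> hit
2 -> miss, evict 3, frames [1, 8, 2]
8 -> hit
2 -> hit
3 -> miss, evict 1, frames [8, 2, 3]
1 -> miss, evict 8, frames [2, 3, 1]
Page faults: 9.

9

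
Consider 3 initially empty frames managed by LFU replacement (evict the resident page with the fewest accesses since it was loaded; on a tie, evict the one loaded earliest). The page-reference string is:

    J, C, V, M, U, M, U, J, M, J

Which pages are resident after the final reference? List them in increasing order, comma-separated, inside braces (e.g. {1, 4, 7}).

{J, M, U}

J → miss, frames (J)
C → miss, frames (J C)
V → miss, frames (J C V)
M → miss, evict J, frames (C V M)
U → miss, evict C, frames (V M U)
M → hit
U → hit
J → miss, evict V, frames (M U J)
M → hit
J → hit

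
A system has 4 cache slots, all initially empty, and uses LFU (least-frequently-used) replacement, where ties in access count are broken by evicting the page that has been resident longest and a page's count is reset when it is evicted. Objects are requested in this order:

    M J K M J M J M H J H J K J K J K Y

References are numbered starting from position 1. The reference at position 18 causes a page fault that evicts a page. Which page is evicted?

pos 1: M → fault, frames [M]
pos 2: J → fault, frames [M, J]
pos 3: K → fault, frames [M, J, K]
pos 4: M → hit
pos 5: J → hit
pos 6: M → hit
pos 7: J → hit
pos 8: M → hit
pos 9: H → fault, frames [M, J, K, H]
pos 10: J → hit
pos 11: H → hit
pos 12: J → hit
pos 13: K → hit
pos 14: J → hit
pos 15: K → hit
pos 16: J → hit
pos 17: K → hit
pos 18: Y → fault, evict H, frames [M, J, K, Y]
At position 18, page H is evicted.

H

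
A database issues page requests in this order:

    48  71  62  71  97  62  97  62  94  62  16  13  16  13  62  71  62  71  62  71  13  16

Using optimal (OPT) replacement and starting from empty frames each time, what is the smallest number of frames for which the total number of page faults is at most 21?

f=1: 22 faults
f=2: 11 faults
f=3: 9 faults
f=4: 7 faults
f=5: 7 faults
f=6: 7 faults
f=7: 7 faults
Smallest f with faults ≤ 21 is 2.

2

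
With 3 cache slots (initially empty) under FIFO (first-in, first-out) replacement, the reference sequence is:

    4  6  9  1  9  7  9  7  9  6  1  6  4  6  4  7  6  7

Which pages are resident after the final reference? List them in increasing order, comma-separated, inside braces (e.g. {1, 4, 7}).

{4, 6, 7}

4: fault, frames (4)
6: fault, frames (4 6)
9: fault, frames (4 6 9)
1: fault, evict 4, frames (6 9 1)
9: hit
7: fault, evict 6, frames (9 1 7)
9: hit
7: hit
9: hit
6: fault, evict 9, frames (1 7 6)
1: hit
6: hit
4: fault, evict 1, frames (7 6 4)
6: hit
4: hit
7: hit
6: hit
7: hit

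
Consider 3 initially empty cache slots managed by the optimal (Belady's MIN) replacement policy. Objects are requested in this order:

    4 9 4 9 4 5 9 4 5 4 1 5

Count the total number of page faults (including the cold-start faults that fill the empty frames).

4 → fault, frames (4)
9 → fault, frames (4 9)
4 → hit
9 → hit
4 → hit
5 → fault, frames (4 9 5)
9 → hit
4 → hit
5 → hit
4 → hit
1 → fault, evict 9, frames (4 5 1)
5 → hit
Page faults: 4.

4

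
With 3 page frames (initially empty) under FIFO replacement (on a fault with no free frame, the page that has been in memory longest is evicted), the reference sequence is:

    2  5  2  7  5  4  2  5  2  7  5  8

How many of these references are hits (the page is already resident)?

4

2: miss, frames (2)
5: miss, frames (2 5)
2: hit
7: miss, frames (2 5 7)
5: hit
4: miss, evict 2, frames (5 7 4)
2: miss, evict 5, frames (7 4 2)
5: miss, evict 7, frames (4 2 5)
2: hit
7: miss, evict 4, frames (2 5 7)
5: hit
8: miss, evict 2, frames (5 7 8)
Hits: 4.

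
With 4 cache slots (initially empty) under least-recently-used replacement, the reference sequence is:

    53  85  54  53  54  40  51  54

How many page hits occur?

3

53 -> fault, frames (53)
85 -> fault, frames (53 85)
54 -> fault, frames (53 85 54)
53 -> hit
54 -> hit
40 -> fault, frames (85 53 54 40)
51 -> fault, evict 85, frames (53 54 40 51)
54 -> hit
Hits: 3.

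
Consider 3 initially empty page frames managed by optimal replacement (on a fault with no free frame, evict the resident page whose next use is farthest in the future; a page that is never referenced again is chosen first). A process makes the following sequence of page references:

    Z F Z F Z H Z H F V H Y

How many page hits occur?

Z → miss, frames [Z]
F → miss, frames [Z, F]
Z → hit
F → hit
Z → hit
H → miss, frames [Z, F, H]
Z → hit
H → hit
F → hit
V → miss, evict F, frames [Z, H, V]
H → hit
Y → miss, evict V, frames [Z, H, Y]
Hits: 7.

7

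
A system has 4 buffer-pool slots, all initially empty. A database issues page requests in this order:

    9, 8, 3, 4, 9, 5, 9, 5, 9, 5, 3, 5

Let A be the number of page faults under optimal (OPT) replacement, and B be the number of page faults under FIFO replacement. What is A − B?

Under OPT: F F F F . F . . . . . . → 5 faults.
Under FIFO: F F F F . F F . . . . . → 6 faults.
A − B = 5 − 6 = -1.

-1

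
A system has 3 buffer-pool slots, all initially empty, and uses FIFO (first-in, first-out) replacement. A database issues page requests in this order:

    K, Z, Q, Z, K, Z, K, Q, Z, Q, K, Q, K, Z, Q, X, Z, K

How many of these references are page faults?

5

K: miss, frames [K]
Z: miss, frames [K, Z]
Q: miss, frames [K, Z, Q]
Z: hit
K: hit
Z: hit
K: hit
Q: hit
Z: hit
Q: hit
K: hit
Q: hit
K: hit
Z: hit
Q: hit
X: miss, evict K, frames [Z, Q, X]
Z: hit
K: miss, evict Z, frames [Q, X, K]
Page faults: 5.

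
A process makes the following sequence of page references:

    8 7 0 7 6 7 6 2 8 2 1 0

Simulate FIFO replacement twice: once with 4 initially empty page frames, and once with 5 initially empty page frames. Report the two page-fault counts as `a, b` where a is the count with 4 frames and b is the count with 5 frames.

8, 6

4 frames: F F F . F . . F F . F F → 8 faults.
5 frames: F F F . F . . F . . F . → 6 faults.
6 < 8: adding a frame reduced faults, as is typical.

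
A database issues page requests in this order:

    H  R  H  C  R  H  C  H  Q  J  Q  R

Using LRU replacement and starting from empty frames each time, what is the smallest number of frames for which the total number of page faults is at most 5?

f=1: 12 faults
f=2: 9 faults
f=3: 6 faults
f=4: 6 faults
f=5: 5 faults
Smallest f with faults ≤ 5 is 5.

5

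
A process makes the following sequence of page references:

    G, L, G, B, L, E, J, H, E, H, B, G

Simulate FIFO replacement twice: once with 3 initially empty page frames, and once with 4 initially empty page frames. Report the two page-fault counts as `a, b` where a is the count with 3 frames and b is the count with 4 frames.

8, 7

3 frames: F F . F . F F F . . F F → 8 faults.
4 frames: F F . F . F F F . . . F → 7 faults.
7 < 8: adding a frame reduced faults, as is typical.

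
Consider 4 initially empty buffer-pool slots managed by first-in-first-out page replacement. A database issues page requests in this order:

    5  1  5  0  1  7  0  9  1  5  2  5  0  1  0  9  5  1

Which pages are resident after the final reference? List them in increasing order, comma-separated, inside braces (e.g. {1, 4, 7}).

5: fault, frames (5)
1: fault, frames (5 1)
5: hit
0: fault, frames (5 1 0)
1: hit
7: fault, frames (5 1 0 7)
0: hit
9: fault, evict 5, frames (1 0 7 9)
1: hit
5: fault, evict 1, frames (0 7 9 5)
2: fault, evict 0, frames (7 9 5 2)
5: hit
0: fault, evict 7, frames (9 5 2 0)
1: fault, evict 9, frames (5 2 0 1)
0: hit
9: fault, evict 5, frames (2 0 1 9)
5: fault, evict 2, frames (0 1 9 5)
1: hit

{0, 1, 5, 9}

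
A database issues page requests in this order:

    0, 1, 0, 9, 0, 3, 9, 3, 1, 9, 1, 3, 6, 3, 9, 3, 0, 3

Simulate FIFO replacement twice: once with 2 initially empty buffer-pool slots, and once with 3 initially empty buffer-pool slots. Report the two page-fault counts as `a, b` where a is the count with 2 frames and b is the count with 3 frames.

2 frames: F F . F F F F . F . . F F . F F F . → 12 faults.
3 frames: F F . F . F . . . . . . F . . . F . → 6 faults.
6 < 12: adding a frame reduced faults, as is typical.

12, 6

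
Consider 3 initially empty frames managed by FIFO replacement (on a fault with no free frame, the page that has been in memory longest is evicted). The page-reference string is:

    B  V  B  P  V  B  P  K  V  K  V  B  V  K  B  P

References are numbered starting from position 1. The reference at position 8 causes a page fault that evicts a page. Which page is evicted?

pos 1: B → fault, frames {B}
pos 2: V → fault, frames {B,V}
pos 3: B → hit
pos 4: P → fault, frames {B,V,P}
pos 5: V → hit
pos 6: B → hit
pos 7: P → hit
pos 8: K → fault, evict B, frames {V,P,K}
At position 8, page B is evicted.

B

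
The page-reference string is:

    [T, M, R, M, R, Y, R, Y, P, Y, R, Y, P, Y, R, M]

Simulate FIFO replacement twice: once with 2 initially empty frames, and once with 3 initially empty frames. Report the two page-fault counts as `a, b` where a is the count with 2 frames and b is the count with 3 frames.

2 frames: F F F . . F . . F . F F F . F F → 10 faults.
3 frames: F F F . . F . . F . . . . . . F → 6 faults.
6 < 10: adding a frame reduced faults, as is typical.

10, 6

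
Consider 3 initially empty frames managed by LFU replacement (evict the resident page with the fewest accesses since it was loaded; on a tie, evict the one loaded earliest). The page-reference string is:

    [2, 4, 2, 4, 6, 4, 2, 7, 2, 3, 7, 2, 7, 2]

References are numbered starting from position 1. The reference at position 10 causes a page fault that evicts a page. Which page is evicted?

7

pos 1: 2 → fault, frames {2}
pos 2: 4 → fault, frames {2,4}
pos 3: 2 → hit
pos 4: 4 → hit
pos 5: 6 → fault, frames {2,4,6}
pos 6: 4 → hit
pos 7: 2 → hit
pos 8: 7 → fault, evict 6, frames {2,4,7}
pos 9: 2 → hit
pos 10: 3 → fault, evict 7, frames {2,4,3}
At position 10, page 7 is evicted.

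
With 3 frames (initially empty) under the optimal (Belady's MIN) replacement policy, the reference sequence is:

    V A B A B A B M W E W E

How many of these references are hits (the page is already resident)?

6

V → miss, frames (V)
A → miss, frames (V A)
B → miss, frames (V A B)
A → hit
B → hit
A → hit
B → hit
M → miss, evict B, frames (V A M)
W → miss, evict M, frames (V A W)
E → miss, evict A, frames (V W E)
W → hit
E → hit
Hits: 6.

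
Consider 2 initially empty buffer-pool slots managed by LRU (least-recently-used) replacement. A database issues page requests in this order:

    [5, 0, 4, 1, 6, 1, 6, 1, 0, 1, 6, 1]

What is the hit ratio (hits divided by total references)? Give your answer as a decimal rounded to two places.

5: miss, frames (5)
0: miss, frames (5 0)
4: miss, evict 5, frames (0 4)
1: miss, evict 0, frames (4 1)
6: miss, evict 4, frames (1 6)
1: hit
6: hit
1: hit
0: miss, evict 6, frames (1 0)
1: hit
6: miss, evict 0, frames (1 6)
1: hit
Hits: 5 of 12 references → 5/12 = 0.4167.

0.42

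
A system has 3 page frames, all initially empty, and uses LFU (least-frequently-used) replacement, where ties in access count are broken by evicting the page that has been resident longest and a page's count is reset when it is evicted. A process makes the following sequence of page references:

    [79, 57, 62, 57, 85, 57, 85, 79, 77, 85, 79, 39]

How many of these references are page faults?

79: fault, frames (79)
57: fault, frames (79 57)
62: fault, frames (79 57 62)
57: hit
85: fault, evict 79, frames (57 62 85)
57: hit
85: hit
79: fault, evict 62, frames (57 85 79)
77: fault, evict 79, frames (57 85 77)
85: hit
79: fault, evict 77, frames (57 85 79)
39: fault, evict 79, frames (57 85 39)
Page faults: 8.

8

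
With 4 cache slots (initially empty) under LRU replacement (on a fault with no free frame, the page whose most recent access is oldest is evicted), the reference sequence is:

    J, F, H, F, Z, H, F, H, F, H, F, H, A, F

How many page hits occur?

J -> fault, frames (J)
F -> fault, frames (J F)
H -> fault, frames (J F H)
F -> hit
Z -> fault, frames (J H F Z)
H -> hit
F -> hit
H -> hit
F -> hit
H -> hit
F -> hit
H -> hit
A -> fault, evict J, frames (Z F H A)
F -> hit
Hits: 9.

9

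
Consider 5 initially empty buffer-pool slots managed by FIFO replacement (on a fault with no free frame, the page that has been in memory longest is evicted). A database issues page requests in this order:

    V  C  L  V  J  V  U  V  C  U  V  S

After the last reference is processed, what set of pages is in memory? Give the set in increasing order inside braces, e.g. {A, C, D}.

V → fault, frames (V)
C → fault, frames (V C)
L → fault, frames (V C L)
V → hit
J → fault, frames (V C L J)
V → hit
U → fault, frames (V C L J U)
V → hit
C → hit
U → hit
V → hit
S → fault, evict V, frames (C L J U S)

{C, J, L, S, U}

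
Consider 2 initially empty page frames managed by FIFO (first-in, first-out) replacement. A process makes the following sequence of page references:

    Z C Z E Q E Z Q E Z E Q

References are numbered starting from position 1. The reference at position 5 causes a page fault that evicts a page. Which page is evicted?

pos 1: Z → fault, frames [Z]
pos 2: C → fault, frames [Z, C]
pos 3: Z → hit
pos 4: E → fault, evict Z, frames [C, E]
pos 5: Q → fault, evict C, frames [E, Q]
At position 5, page C is evicted.

C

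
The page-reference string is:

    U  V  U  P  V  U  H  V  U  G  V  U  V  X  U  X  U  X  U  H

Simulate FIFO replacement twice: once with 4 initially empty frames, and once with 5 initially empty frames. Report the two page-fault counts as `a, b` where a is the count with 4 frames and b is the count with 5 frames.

9, 7

4 frames: F F . F . . F . . F . F F F . . . . . F → 9 faults.
5 frames: F F . F . . F . . F . . . F F . . . . . → 7 faults.
7 < 9: adding a frame reduced faults, as is typical.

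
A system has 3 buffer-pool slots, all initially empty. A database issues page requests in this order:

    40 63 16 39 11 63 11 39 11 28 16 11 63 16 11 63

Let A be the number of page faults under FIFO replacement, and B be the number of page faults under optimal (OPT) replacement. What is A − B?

3

Under FIFO: F F F F F F . . . F F F F . . . → 10 faults.
Under OPT: F F F F F . . . . F F . . . . . → 7 faults.
A − B = 10 − 7 = 3.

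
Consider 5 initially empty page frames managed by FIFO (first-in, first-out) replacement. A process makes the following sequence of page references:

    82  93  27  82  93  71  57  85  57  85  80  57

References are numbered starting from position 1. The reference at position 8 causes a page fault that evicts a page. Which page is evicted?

82

pos 1: 82 → miss, frames {82}
pos 2: 93 → miss, frames {82,93}
pos 3: 27 → miss, frames {82,93,27}
pos 4: 82 → hit
pos 5: 93 → hit
pos 6: 71 → miss, frames {82,93,27,71}
pos 7: 57 → miss, frames {82,93,27,71,57}
pos 8: 85 → miss, evict 82, frames {93,27,71,57,85}
At position 8, page 82 is evicted.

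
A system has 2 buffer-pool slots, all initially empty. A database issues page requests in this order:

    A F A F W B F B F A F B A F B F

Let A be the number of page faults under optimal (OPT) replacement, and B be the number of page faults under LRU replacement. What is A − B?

-3

Under OPT: F F . . F F . . . F . F . F . . → 7 faults.
Under LRU: F F . . F F F . . F . F F F F . → 10 faults.
A − B = 7 − 10 = -3.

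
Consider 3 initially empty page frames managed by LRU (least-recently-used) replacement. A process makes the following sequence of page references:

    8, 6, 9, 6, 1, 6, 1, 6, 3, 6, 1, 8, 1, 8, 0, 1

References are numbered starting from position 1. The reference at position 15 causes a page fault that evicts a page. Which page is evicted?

6

pos 1: 8 -> fault, frames {8}
pos 2: 6 -> fault, frames {8,6}
pos 3: 9 -> fault, frames {8,6,9}
pos 4: 6 -> hit
pos 5: 1 -> fault, evict 8, frames {9,6,1}
pos 6: 6 -> hit
pos 7: 1 -> hit
pos 8: 6 -> hit
pos 9: 3 -> fault, evict 9, frames {1,6,3}
pos 10: 6 -> hit
pos 11: 1 -> hit
pos 12: 8 -> fault, evict 3, frames {6,1,8}
pos 13: 1 -> hit
pos 14: 8 -> hit
pos 15: 0 -> fault, evict 6, frames {1,8,0}
At position 15, page 6 is evicted.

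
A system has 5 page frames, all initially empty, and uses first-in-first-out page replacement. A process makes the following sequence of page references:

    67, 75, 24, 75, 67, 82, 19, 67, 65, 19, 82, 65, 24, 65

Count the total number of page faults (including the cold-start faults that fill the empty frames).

67 → fault, frames {67}
75 → fault, frames {67,75}
24 → fault, frames {67,75,24}
75 → hit
67 → hit
82 → fault, frames {67,75,24,82}
19 → fault, frames {67,75,24,82,19}
67 → hit
65 → fault, evict 67, frames {75,24,82,19,65}
19 → hit
82 → hit
65 → hit
24 → hit
65 → hit
Page faults: 6.

6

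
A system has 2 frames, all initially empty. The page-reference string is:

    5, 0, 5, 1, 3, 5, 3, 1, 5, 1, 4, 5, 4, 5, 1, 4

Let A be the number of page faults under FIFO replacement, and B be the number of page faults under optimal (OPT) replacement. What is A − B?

3

Under FIFO: F F . F F F . F . . F F . . F F → 10 faults.
Under OPT: F F . F F . . F . . F . . . F . → 7 faults.
A − B = 10 − 7 = 3.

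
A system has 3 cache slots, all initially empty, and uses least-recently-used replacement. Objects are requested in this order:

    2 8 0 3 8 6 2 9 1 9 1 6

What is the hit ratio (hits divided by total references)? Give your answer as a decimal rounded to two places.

2: fault, frames {2}
8: fault, frames {2,8}
0: fault, frames {2,8,0}
3: fault, evict 2, frames {8,0,3}
8: hit
6: fault, evict 0, frames {3,8,6}
2: fault, evict 3, frames {8,6,2}
9: fault, evict 8, frames {6,2,9}
1: fault, evict 6, frames {2,9,1}
9: hit
1: hit
6: fault, evict 2, frames {9,1,6}
Hits: 3 of 12 references → 3/12 = 0.2500.

0.25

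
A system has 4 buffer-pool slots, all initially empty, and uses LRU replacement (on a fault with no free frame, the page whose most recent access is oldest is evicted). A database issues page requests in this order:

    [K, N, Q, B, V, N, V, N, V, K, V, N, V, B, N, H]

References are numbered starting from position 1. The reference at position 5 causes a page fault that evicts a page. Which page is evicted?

K

pos 1: K: miss, frames (K)
pos 2: N: miss, frames (K N)
pos 3: Q: miss, frames (K N Q)
pos 4: B: miss, frames (K N Q B)
pos 5: V: miss, evict K, frames (N Q B V)
At position 5, page K is evicted.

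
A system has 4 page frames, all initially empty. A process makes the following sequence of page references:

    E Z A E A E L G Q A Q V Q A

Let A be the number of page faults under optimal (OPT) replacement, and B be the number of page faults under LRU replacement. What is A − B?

-1

Under OPT: F F F . . . F F F . . F . . → 7 faults.
Under LRU: F F F . . . F F F F . F . . → 8 faults.
A − B = 7 − 8 = -1.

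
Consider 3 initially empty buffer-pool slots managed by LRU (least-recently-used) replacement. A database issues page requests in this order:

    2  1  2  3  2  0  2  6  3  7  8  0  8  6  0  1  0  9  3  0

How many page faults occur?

2 -> miss, frames [2]
1 -> miss, frames [2, 1]
2 -> hit
3 -> miss, frames [1, 2, 3]
2 -> hit
0 -> miss, evict 1, frames [3, 2, 0]
2 -> hit
6 -> miss, evict 3, frames [0, 2, 6]
3 -> miss, evict 0, frames [2, 6, 3]
7 -> miss, evict 2, frames [6, 3, 7]
8 -> miss, evict 6, frames [3, 7, 8]
0 -> miss, evict 3, frames [7, 8, 0]
8 -> hit
6 -> miss, evict 7, frames [0, 8, 6]
0 -> hit
1 -> miss, evict 8, frames [6, 0, 1]
0 -> hit
9 -> miss, evict 6, frames [1, 0, 9]
3 -> miss, evict 1, frames [0, 9, 3]
0 -> hit
Page faults: 13.

13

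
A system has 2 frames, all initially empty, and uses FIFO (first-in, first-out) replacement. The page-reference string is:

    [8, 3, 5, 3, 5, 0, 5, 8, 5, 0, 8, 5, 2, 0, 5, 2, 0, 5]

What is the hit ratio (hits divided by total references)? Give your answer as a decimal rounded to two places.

8 -> fault, frames {8}
3 -> fault, frames {8,3}
5 -> fault, evict 8, frames {3,5}
3 -> hit
5 -> hit
0 -> fault, evict 3, frames {5,0}
5 -> hit
8 -> fault, evict 5, frames {0,8}
5 -> fault, evict 0, frames {8,5}
0 -> fault, evict 8, frames {5,0}
8 -> fault, evict 5, frames {0,8}
5 -> fault, evict 0, frames {8,5}
2 -> fault, evict 8, frames {5,2}
0 -> fault, evict 5, frames {2,0}
5 -> fault, evict 2, frames {0,5}
2 -> fault, evict 0, frames {5,2}
0 -> fault, evict 5, frames {2,0}
5 -> fault, evict 2, frames {0,5}
Hits: 3 of 18 references → 3/18 = 0.1667.

0.17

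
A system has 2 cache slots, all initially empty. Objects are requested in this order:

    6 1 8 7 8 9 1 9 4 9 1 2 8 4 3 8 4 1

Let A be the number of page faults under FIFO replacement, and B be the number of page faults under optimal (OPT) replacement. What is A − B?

Under FIFO: F F F F . F F . F F F F F F F F F F → 16 faults.
Under OPT: F F F F . F F . F . F F F . F . F F → 13 faults.
A − B = 16 − 13 = 3.

3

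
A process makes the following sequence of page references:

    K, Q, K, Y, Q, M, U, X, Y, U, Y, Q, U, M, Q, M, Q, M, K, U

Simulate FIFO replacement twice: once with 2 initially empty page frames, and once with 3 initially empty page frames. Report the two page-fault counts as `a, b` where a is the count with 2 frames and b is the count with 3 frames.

12, 11

2 frames: F F . F . F F F F F . F . F . . . . F F → 12 faults.
3 frames: F F . F . F F F F . . F F F . . . . F . → 11 faults.
11 < 12: adding a frame reduced faults, as is typical.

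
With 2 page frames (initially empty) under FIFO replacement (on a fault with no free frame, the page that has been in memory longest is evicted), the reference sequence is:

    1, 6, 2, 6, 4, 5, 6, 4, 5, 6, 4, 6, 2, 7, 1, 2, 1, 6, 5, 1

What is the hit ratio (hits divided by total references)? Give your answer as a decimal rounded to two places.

1 → miss, frames [1]
6 → miss, frames [1, 6]
2 → miss, evict 1, frames [6, 2]
6 → hit
4 → miss, evict 6, frames [2, 4]
5 → miss, evict 2, frames [4, 5]
6 → miss, evict 4, frames [5, 6]
4 → miss, evict 5, frames [6, 4]
5 → miss, evict 6, frames [4, 5]
6 → miss, evict 4, frames [5, 6]
4 → miss, evict 5, frames [6, 4]
6 → hit
2 → miss, evict 6, frames [4, 2]
7 → miss, evict 4, frames [2, 7]
1 → miss, evict 2, frames [7, 1]
2 → miss, evict 7, frames [1, 2]
1 → hit
6 → miss, evict 1, frames [2, 6]
5 → miss, evict 2, frames [6, 5]
1 → miss, evict 6, frames [5, 1]
Hits: 3 of 20 references → 3/20 = 0.1500.

0.15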